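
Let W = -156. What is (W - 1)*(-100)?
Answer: 15700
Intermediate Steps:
(W - 1)*(-100) = (-156 - 1)*(-100) = -157*(-100) = 15700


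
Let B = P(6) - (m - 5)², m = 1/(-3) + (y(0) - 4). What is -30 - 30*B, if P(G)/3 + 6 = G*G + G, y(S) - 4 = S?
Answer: -7250/3 ≈ -2416.7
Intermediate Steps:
y(S) = 4 + S
m = -⅓ (m = 1/(-3) + ((4 + 0) - 4) = -⅓ + (4 - 4) = -⅓ + 0 = -⅓ ≈ -0.33333)
P(G) = -18 + 3*G + 3*G² (P(G) = -18 + 3*(G*G + G) = -18 + 3*(G² + G) = -18 + 3*(G + G²) = -18 + (3*G + 3*G²) = -18 + 3*G + 3*G²)
B = 716/9 (B = (-18 + 3*6 + 3*6²) - (-⅓ - 5)² = (-18 + 18 + 3*36) - (-16/3)² = (-18 + 18 + 108) - 1*256/9 = 108 - 256/9 = 716/9 ≈ 79.556)
-30 - 30*B = -30 - 30*716/9 = -30 - 7160/3 = -7250/3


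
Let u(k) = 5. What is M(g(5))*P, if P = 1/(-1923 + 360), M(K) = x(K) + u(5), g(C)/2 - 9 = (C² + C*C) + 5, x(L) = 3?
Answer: -8/1563 ≈ -0.0051184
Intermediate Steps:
g(C) = 28 + 4*C² (g(C) = 18 + 2*((C² + C*C) + 5) = 18 + 2*((C² + C²) + 5) = 18 + 2*(2*C² + 5) = 18 + 2*(5 + 2*C²) = 18 + (10 + 4*C²) = 28 + 4*C²)
M(K) = 8 (M(K) = 3 + 5 = 8)
P = -1/1563 (P = 1/(-1563) = -1/1563 ≈ -0.00063980)
M(g(5))*P = 8*(-1/1563) = -8/1563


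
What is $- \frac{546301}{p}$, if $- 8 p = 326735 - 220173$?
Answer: $\frac{2185204}{53281} \approx 41.013$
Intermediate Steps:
$p = - \frac{53281}{4}$ ($p = - \frac{326735 - 220173}{8} = \left(- \frac{1}{8}\right) 106562 = - \frac{53281}{4} \approx -13320.0$)
$- \frac{546301}{p} = - \frac{546301}{- \frac{53281}{4}} = \left(-546301\right) \left(- \frac{4}{53281}\right) = \frac{2185204}{53281}$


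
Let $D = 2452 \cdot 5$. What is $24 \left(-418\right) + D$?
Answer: $2228$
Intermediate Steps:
$D = 12260$
$24 \left(-418\right) + D = 24 \left(-418\right) + 12260 = -10032 + 12260 = 2228$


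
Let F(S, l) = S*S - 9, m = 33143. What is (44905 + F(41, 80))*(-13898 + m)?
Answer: 896374365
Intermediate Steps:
F(S, l) = -9 + S**2 (F(S, l) = S**2 - 9 = -9 + S**2)
(44905 + F(41, 80))*(-13898 + m) = (44905 + (-9 + 41**2))*(-13898 + 33143) = (44905 + (-9 + 1681))*19245 = (44905 + 1672)*19245 = 46577*19245 = 896374365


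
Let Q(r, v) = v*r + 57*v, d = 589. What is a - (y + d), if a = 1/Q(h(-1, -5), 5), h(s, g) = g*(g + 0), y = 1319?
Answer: -782279/410 ≈ -1908.0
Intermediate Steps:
h(s, g) = g² (h(s, g) = g*g = g²)
Q(r, v) = 57*v + r*v (Q(r, v) = r*v + 57*v = 57*v + r*v)
a = 1/410 (a = 1/(5*(57 + (-5)²)) = 1/(5*(57 + 25)) = 1/(5*82) = 1/410 ≈ 0.0024390)
a - (y + d) = 1/410 - (1319 + 589) = 1/410 - 1*1908 = 1/410 - 1908 = -782279/410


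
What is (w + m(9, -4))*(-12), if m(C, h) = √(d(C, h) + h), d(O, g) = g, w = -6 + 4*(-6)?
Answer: 360 - 24*I*√2 ≈ 360.0 - 33.941*I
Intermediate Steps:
w = -30 (w = -6 - 24 = -30)
m(C, h) = √2*√h (m(C, h) = √(h + h) = √(2*h) = √2*√h)
(w + m(9, -4))*(-12) = (-30 + √2*√(-4))*(-12) = (-30 + √2*(2*I))*(-12) = (-30 + 2*I*√2)*(-12) = 360 - 24*I*√2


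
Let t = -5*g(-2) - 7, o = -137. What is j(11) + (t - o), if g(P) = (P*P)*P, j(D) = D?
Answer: 181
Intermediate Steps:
g(P) = P³ (g(P) = P²*P = P³)
t = 33 (t = -5*(-2)³ - 7 = -5*(-8) - 7 = 40 - 7 = 33)
j(11) + (t - o) = 11 + (33 - 1*(-137)) = 11 + (33 + 137) = 11 + 170 = 181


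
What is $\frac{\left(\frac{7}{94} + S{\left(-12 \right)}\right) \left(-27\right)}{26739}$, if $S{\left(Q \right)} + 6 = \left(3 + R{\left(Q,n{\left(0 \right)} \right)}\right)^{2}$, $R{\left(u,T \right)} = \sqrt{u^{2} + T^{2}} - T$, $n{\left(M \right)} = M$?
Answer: $- \frac{61779}{279274} \approx -0.22121$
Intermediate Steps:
$R{\left(u,T \right)} = \sqrt{T^{2} + u^{2}} - T$
$S{\left(Q \right)} = -6 + \left(3 + \sqrt{Q^{2}}\right)^{2}$ ($S{\left(Q \right)} = -6 + \left(3 + \left(\sqrt{0^{2} + Q^{2}} - 0\right)\right)^{2} = -6 + \left(3 + \left(\sqrt{0 + Q^{2}} + 0\right)\right)^{2} = -6 + \left(3 + \left(\sqrt{Q^{2}} + 0\right)\right)^{2} = -6 + \left(3 + \sqrt{Q^{2}}\right)^{2}$)
$\frac{\left(\frac{7}{94} + S{\left(-12 \right)}\right) \left(-27\right)}{26739} = \frac{\left(\frac{7}{94} - \left(6 - \left(3 + \sqrt{\left(-12\right)^{2}}\right)^{2}\right)\right) \left(-27\right)}{26739} = \left(7 \cdot \frac{1}{94} - \left(6 - \left(3 + \sqrt{144}\right)^{2}\right)\right) \left(-27\right) \frac{1}{26739} = \left(\frac{7}{94} - \left(6 - \left(3 + 12\right)^{2}\right)\right) \left(-27\right) \frac{1}{26739} = \left(\frac{7}{94} - \left(6 - 15^{2}\right)\right) \left(-27\right) \frac{1}{26739} = \left(\frac{7}{94} + \left(-6 + 225\right)\right) \left(-27\right) \frac{1}{26739} = \left(\frac{7}{94} + 219\right) \left(-27\right) \frac{1}{26739} = \frac{20593}{94} \left(-27\right) \frac{1}{26739} = \left(- \frac{556011}{94}\right) \frac{1}{26739} = - \frac{61779}{279274}$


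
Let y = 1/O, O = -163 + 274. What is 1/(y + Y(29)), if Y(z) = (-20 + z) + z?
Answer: 111/4219 ≈ 0.026310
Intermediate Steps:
O = 111
y = 1/111 ≈ 0.0090090
Y(z) = -20 + 2*z
1/(y + Y(29)) = 1/(1/111 + (-20 + 2*29)) = 1/(1/111 + (-20 + 58)) = 1/(1/111 + 38) = 1/(4219/111) = 111/4219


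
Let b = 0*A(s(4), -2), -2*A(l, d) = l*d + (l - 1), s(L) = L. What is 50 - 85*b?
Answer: 50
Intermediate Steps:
A(l, d) = ½ - l/2 - d*l/2 (A(l, d) = -(l*d + (l - 1))/2 = -(d*l + (-1 + l))/2 = -(-1 + l + d*l)/2 = ½ - l/2 - d*l/2)
b = 0 (b = 0*(½ - ½*4 - ½*(-2)*4) = 0*(½ - 2 + 4) = 0*(5/2) = 0)
50 - 85*b = 50 - 85*0 = 50 + 0 = 50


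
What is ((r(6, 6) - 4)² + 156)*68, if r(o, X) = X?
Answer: 10880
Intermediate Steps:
((r(6, 6) - 4)² + 156)*68 = ((6 - 4)² + 156)*68 = (2² + 156)*68 = (4 + 156)*68 = 160*68 = 10880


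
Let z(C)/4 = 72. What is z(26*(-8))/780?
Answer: 24/65 ≈ 0.36923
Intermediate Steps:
z(C) = 288 (z(C) = 4*72 = 288)
z(26*(-8))/780 = 288/780 = 288*(1/780) = 24/65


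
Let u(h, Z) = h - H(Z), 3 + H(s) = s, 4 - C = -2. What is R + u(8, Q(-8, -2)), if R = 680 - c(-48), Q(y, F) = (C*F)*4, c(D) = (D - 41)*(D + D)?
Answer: -7805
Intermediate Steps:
C = 6 (C = 4 - 1*(-2) = 4 + 2 = 6)
H(s) = -3 + s
c(D) = 2*D*(-41 + D) (c(D) = (-41 + D)*(2*D) = 2*D*(-41 + D))
Q(y, F) = 24*F (Q(y, F) = (6*F)*4 = 24*F)
u(h, Z) = 3 + h - Z (u(h, Z) = h - (-3 + Z) = h + (3 - Z) = 3 + h - Z)
R = -7864 (R = 680 - 2*(-48)*(-41 - 48) = 680 - 2*(-48)*(-89) = 680 - 1*8544 = 680 - 8544 = -7864)
R + u(8, Q(-8, -2)) = -7864 + (3 + 8 - 24*(-2)) = -7864 + (3 + 8 - 1*(-48)) = -7864 + (3 + 8 + 48) = -7864 + 59 = -7805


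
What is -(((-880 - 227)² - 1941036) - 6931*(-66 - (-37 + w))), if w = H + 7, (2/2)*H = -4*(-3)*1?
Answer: 382899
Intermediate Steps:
H = 12 (H = -4*(-3)*1 = 12*1 = 12)
w = 19 (w = 12 + 7 = 19)
-(((-880 - 227)² - 1941036) - 6931*(-66 - (-37 + w))) = -(((-880 - 227)² - 1941036) - 6931*(-66 - (-37 + 19))) = -(((-1107)² - 1941036) - 6931*(-66 - 1*(-18))) = -((1225449 - 1941036) - 6931*(-66 + 18)) = -(-715587 - 6931*(-48)) = -(-715587 + 332688) = -1*(-382899) = 382899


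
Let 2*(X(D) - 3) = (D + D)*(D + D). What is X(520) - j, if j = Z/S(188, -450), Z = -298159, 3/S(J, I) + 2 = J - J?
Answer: 1026091/3 ≈ 3.4203e+5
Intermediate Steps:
S(J, I) = -3/2 (S(J, I) = 3/(-2 + (J - J)) = 3/(-2 + 0) = 3/(-2) = 3*(-½) = -3/2)
j = 596318/3 (j = -298159/(-3/2) = -298159*(-⅔) = 596318/3 ≈ 1.9877e+5)
X(D) = 3 + 2*D² (X(D) = 3 + ((D + D)*(D + D))/2 = 3 + ((2*D)*(2*D))/2 = 3 + (4*D²)/2 = 3 + 2*D²)
X(520) - j = (3 + 2*520²) - 1*596318/3 = (3 + 2*270400) - 596318/3 = (3 + 540800) - 596318/3 = 540803 - 596318/3 = 1026091/3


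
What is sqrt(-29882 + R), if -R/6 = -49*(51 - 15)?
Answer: I*sqrt(19298) ≈ 138.92*I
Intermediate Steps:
R = 10584 (R = -(-294)*(51 - 15) = -(-294)*36 = -6*(-1764) = 10584)
sqrt(-29882 + R) = sqrt(-29882 + 10584) = sqrt(-19298) = I*sqrt(19298)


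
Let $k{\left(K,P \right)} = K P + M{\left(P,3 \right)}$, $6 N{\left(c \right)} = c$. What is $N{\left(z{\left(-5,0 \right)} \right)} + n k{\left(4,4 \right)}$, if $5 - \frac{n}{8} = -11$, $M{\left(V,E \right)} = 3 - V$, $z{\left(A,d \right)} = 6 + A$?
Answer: $\frac{11521}{6} \approx 1920.2$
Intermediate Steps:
$N{\left(c \right)} = \frac{c}{6}$
$k{\left(K,P \right)} = 3 - P + K P$ ($k{\left(K,P \right)} = K P - \left(-3 + P\right) = 3 - P + K P$)
$n = 128$ ($n = 40 - -88 = 40 + 88 = 128$)
$N{\left(z{\left(-5,0 \right)} \right)} + n k{\left(4,4 \right)} = \frac{6 - 5}{6} + 128 \left(3 - 4 + 4 \cdot 4\right) = \frac{1}{6} \cdot 1 + 128 \left(3 - 4 + 16\right) = \frac{1}{6} + 128 \cdot 15 = \frac{1}{6} + 1920 = \frac{11521}{6}$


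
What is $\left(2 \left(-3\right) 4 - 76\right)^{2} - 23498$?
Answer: $-13498$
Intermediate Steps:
$\left(2 \left(-3\right) 4 - 76\right)^{2} - 23498 = \left(\left(-6\right) 4 - 76\right)^{2} - 23498 = \left(-24 - 76\right)^{2} - 23498 = \left(-100\right)^{2} - 23498 = 10000 - 23498 = -13498$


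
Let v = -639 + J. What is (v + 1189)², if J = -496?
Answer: 2916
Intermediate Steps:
v = -1135 (v = -639 - 496 = -1135)
(v + 1189)² = (-1135 + 1189)² = 54² = 2916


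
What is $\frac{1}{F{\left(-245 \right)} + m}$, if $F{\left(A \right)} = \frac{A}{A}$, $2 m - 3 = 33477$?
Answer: $\frac{1}{16741} \approx 5.9734 \cdot 10^{-5}$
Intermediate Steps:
$m = 16740$ ($m = \frac{3}{2} + \frac{1}{2} \cdot 33477 = \frac{3}{2} + \frac{33477}{2} = 16740$)
$F{\left(A \right)} = 1$
$\frac{1}{F{\left(-245 \right)} + m} = \frac{1}{1 + 16740} = \frac{1}{16741}$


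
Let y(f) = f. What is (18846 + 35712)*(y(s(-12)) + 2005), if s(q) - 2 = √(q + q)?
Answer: 109497906 + 109116*I*√6 ≈ 1.095e+8 + 2.6728e+5*I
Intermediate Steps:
s(q) = 2 + √2*√q (s(q) = 2 + √(q + q) = 2 + √(2*q) = 2 + √2*√q)
(18846 + 35712)*(y(s(-12)) + 2005) = (18846 + 35712)*((2 + √2*√(-12)) + 2005) = 54558*((2 + √2*(2*I*√3)) + 2005) = 54558*((2 + 2*I*√6) + 2005) = 54558*(2007 + 2*I*√6) = 109497906 + 109116*I*√6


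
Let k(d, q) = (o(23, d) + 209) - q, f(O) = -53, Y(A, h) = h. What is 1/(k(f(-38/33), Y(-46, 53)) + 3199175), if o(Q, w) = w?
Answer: 1/3199278 ≈ 3.1257e-7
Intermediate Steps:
k(d, q) = 209 + d - q (k(d, q) = (d + 209) - q = (209 + d) - q = 209 + d - q)
1/(k(f(-38/33), Y(-46, 53)) + 3199175) = 1/((209 - 53 - 1*53) + 3199175) = 1/((209 - 53 - 53) + 3199175) = 1/(103 + 3199175) = 1/3199278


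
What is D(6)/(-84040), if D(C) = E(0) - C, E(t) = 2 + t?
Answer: 1/21010 ≈ 4.7596e-5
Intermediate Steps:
D(C) = 2 - C (D(C) = (2 + 0) - C = 2 - C)
D(6)/(-84040) = (2 - 1*6)/(-84040) = -(2 - 6)/84040 = -1/84040*(-4) = 1/21010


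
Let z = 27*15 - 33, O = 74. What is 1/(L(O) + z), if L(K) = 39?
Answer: 1/411 ≈ 0.0024331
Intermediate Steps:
z = 372 (z = 405 - 33 = 372)
1/(L(O) + z) = 1/(39 + 372) = 1/411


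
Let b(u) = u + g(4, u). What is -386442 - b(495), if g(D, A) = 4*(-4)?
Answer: -386921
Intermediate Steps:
g(D, A) = -16
b(u) = -16 + u (b(u) = u - 16 = -16 + u)
-386442 - b(495) = -386442 - (-16 + 495) = -386442 - 1*479 = -386442 - 479 = -386921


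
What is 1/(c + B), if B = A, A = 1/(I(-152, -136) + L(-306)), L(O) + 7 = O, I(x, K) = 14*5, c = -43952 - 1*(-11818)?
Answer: -243/7808563 ≈ -3.1120e-5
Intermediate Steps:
c = -32134 (c = -43952 + 11818 = -32134)
I(x, K) = 70
L(O) = -7 + O
A = -1/243 (A = 1/(70 + (-7 - 306)) = 1/(70 - 313) = 1/(-243) = -1/243 ≈ -0.0041152)
B = -1/243 ≈ -0.0041152
1/(c + B) = 1/(-32134 - 1/243) = 1/(-7808563/243) = -243/7808563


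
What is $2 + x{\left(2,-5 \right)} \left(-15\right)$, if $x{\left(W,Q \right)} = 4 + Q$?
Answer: $17$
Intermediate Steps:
$2 + x{\left(2,-5 \right)} \left(-15\right) = 2 + \left(4 - 5\right) \left(-15\right) = 2 - -15 = 2 + 15 = 17$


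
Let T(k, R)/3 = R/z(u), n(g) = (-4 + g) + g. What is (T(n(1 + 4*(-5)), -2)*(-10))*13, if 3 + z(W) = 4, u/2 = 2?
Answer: 780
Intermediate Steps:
u = 4 (u = 2*2 = 4)
z(W) = 1 (z(W) = -3 + 4 = 1)
n(g) = -4 + 2*g
T(k, R) = 3*R (T(k, R) = 3*(R/1) = 3*(R*1) = 3*R)
(T(n(1 + 4*(-5)), -2)*(-10))*13 = ((3*(-2))*(-10))*13 = -6*(-10)*13 = 60*13 = 780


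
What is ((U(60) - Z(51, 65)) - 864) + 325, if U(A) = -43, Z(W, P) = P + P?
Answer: -712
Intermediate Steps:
Z(W, P) = 2*P
((U(60) - Z(51, 65)) - 864) + 325 = ((-43 - 2*65) - 864) + 325 = ((-43 - 1*130) - 864) + 325 = ((-43 - 130) - 864) + 325 = (-173 - 864) + 325 = -1037 + 325 = -712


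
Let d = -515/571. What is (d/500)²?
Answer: 10609/3260410000 ≈ 3.2539e-6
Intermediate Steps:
d = -515/571 (d = -515*1/571 = -515/571 ≈ -0.90193)
(d/500)² = (-515/571/500)² = (-515/571*1/500)² = (-103/57100)² = 10609/3260410000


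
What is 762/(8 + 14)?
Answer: 381/11 ≈ 34.636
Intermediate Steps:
762/(8 + 14) = 762/22 = 762*(1/22) = 381/11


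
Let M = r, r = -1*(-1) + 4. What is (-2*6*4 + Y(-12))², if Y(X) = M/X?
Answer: 337561/144 ≈ 2344.2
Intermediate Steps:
r = 5 (r = 1 + 4 = 5)
M = 5
Y(X) = 5/X
(-2*6*4 + Y(-12))² = (-2*6*4 + 5/(-12))² = (-12*4 + 5*(-1/12))² = (-48 - 5/12)² = (-581/12)² = 337561/144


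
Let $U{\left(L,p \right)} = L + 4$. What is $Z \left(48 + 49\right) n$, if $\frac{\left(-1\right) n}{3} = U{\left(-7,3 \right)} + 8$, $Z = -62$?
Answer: $90210$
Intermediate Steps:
$U{\left(L,p \right)} = 4 + L$
$n = -15$ ($n = - 3 \left(\left(4 - 7\right) + 8\right) = - 3 \left(-3 + 8\right) = \left(-3\right) 5 = -15$)
$Z \left(48 + 49\right) n = - 62 \left(48 + 49\right) \left(-15\right) = \left(-62\right) 97 \left(-15\right) = \left(-6014\right) \left(-15\right) = 90210$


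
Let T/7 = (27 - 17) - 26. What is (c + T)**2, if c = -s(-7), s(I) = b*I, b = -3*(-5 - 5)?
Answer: 9604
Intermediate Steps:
b = 30 (b = -3*(-10) = 30)
s(I) = 30*I
T = -112 (T = 7*((27 - 17) - 26) = 7*(10 - 26) = 7*(-16) = -112)
c = 210 (c = -30*(-7) = -1*(-210) = 210)
(c + T)**2 = (210 - 112)**2 = 98**2 = 9604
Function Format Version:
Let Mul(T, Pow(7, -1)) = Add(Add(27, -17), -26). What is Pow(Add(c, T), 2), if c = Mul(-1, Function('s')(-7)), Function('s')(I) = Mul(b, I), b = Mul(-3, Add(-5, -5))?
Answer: 9604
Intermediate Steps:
b = 30 (b = Mul(-3, -10) = 30)
Function('s')(I) = Mul(30, I)
T = -112 (T = Mul(7, Add(Add(27, -17), -26)) = Mul(7, Add(10, -26)) = Mul(7, -16) = -112)
c = 210 (c = Mul(-1, Mul(30, -7)) = Mul(-1, -210) = 210)
Pow(Add(c, T), 2) = Pow(Add(210, -112), 2) = Pow(98, 2) = 9604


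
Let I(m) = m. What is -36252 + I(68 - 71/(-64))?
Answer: -2315705/64 ≈ -36183.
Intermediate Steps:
-36252 + I(68 - 71/(-64)) = -36252 + (68 - 71/(-64)) = -36252 + (68 - 71*(-1/64)) = -36252 + (68 + 71/64) = -36252 + 4423/64 = -2315705/64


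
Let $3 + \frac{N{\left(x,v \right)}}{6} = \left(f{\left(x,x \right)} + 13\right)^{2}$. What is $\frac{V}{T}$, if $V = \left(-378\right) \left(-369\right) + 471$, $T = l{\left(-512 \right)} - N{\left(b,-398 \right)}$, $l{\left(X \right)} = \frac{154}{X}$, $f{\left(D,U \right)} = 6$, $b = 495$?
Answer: $- \frac{35827968}{549965} \approx -65.146$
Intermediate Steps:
$N{\left(x,v \right)} = 2148$ ($N{\left(x,v \right)} = -18 + 6 \left(6 + 13\right)^{2} = -18 + 6 \cdot 19^{2} = -18 + 6 \cdot 361 = -18 + 2166 = 2148$)
$T = - \frac{549965}{256}$ ($T = \frac{154}{-512} - 2148 = 154 \left(- \frac{1}{512}\right) - 2148 = - \frac{77}{256} - 2148 = - \frac{549965}{256} \approx -2148.3$)
$V = 139953$ ($V = 139482 + 471 = 139953$)
$\frac{V}{T} = \frac{139953}{- \frac{549965}{256}} = 139953 \left(- \frac{256}{549965}\right) = - \frac{35827968}{549965}$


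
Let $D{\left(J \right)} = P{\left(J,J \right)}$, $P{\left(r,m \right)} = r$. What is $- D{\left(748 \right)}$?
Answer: $-748$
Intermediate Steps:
$D{\left(J \right)} = J$
$- D{\left(748 \right)} = \left(-1\right) 748 = -748$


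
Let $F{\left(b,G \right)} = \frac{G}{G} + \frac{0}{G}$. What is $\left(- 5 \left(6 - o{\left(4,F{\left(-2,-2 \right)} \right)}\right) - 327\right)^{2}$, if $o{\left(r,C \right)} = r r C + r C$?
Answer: $66049$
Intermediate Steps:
$F{\left(b,G \right)} = 1$ ($F{\left(b,G \right)} = 1 + 0 = 1$)
$o{\left(r,C \right)} = C r + C r^{2}$ ($o{\left(r,C \right)} = r^{2} C + C r = C r^{2} + C r = C r + C r^{2}$)
$\left(- 5 \left(6 - o{\left(4,F{\left(-2,-2 \right)} \right)}\right) - 327\right)^{2} = \left(- 5 \left(6 - 1 \cdot 4 \left(1 + 4\right)\right) - 327\right)^{2} = \left(- 5 \left(6 - 1 \cdot 4 \cdot 5\right) - 327\right)^{2} = \left(- 5 \left(6 - 20\right) - 327\right)^{2} = \left(\left(-5\right) \left(-14\right) - 327\right)^{2} = \left(70 - 327\right)^{2} = \left(-257\right)^{2} = 66049$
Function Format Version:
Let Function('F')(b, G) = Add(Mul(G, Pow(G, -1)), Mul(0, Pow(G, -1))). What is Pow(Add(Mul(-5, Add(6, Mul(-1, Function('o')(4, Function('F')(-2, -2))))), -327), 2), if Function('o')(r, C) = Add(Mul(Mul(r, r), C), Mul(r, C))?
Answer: 66049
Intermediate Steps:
Function('F')(b, G) = 1 (Function('F')(b, G) = Add(1, 0) = 1)
Function('o')(r, C) = Add(Mul(C, r), Mul(C, Pow(r, 2))) (Function('o')(r, C) = Add(Mul(Pow(r, 2), C), Mul(C, r)) = Add(Mul(C, Pow(r, 2)), Mul(C, r)) = Add(Mul(C, r), Mul(C, Pow(r, 2))))
Pow(Add(Mul(-5, Add(6, Mul(-1, Function('o')(4, Function('F')(-2, -2))))), -327), 2) = Pow(Add(Mul(-5, Add(6, Mul(-1, Mul(1, 4, Add(1, 4))))), -327), 2) = Pow(Add(Mul(-5, Add(6, Mul(-1, Mul(1, 4, 5)))), -327), 2) = Pow(Add(Mul(-5, Add(6, Mul(-1, 20))), -327), 2) = Pow(Add(Mul(-5, Add(6, -20)), -327), 2) = Pow(Add(Mul(-5, -14), -327), 2) = Pow(Add(70, -327), 2) = Pow(-257, 2) = 66049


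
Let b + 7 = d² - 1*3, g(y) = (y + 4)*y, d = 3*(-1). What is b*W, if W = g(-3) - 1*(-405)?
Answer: -402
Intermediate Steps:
d = -3
g(y) = y*(4 + y) (g(y) = (4 + y)*y = y*(4 + y))
b = -1 (b = -7 + ((-3)² - 1*3) = -7 + (9 - 3) = -7 + 6 = -1)
W = 402 (W = -3*(4 - 3) - 1*(-405) = -3*1 + 405 = -3 + 405 = 402)
b*W = -1*402 = -402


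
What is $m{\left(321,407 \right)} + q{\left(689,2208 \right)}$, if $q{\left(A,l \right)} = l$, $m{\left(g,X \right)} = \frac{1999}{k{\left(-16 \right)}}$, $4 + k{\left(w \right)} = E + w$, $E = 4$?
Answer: $\frac{33329}{16} \approx 2083.1$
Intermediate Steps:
$k{\left(w \right)} = w$ ($k{\left(w \right)} = -4 + \left(4 + w\right) = w$)
$m{\left(g,X \right)} = - \frac{1999}{16}$ ($m{\left(g,X \right)} = \frac{1999}{-16} = 1999 \left(- \frac{1}{16}\right) = - \frac{1999}{16}$)
$m{\left(321,407 \right)} + q{\left(689,2208 \right)} = - \frac{1999}{16} + 2208 = \frac{33329}{16}$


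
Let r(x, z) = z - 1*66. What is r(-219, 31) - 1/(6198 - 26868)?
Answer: -723449/20670 ≈ -35.000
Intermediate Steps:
r(x, z) = -66 + z (r(x, z) = z - 66 = -66 + z)
r(-219, 31) - 1/(6198 - 26868) = (-66 + 31) - 1/(6198 - 26868) = -35 - 1/(-20670) = -35 - 1*(-1/20670) = -35 + 1/20670 = -723449/20670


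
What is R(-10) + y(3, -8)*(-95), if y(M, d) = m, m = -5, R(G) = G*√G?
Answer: 475 - 10*I*√10 ≈ 475.0 - 31.623*I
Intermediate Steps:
R(G) = G^(3/2)
y(M, d) = -5
R(-10) + y(3, -8)*(-95) = (-10)^(3/2) - 5*(-95) = -10*I*√10 + 475 = 475 - 10*I*√10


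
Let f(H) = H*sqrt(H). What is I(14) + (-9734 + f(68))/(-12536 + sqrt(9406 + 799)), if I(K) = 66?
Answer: 66 + (9734 - 136*sqrt(17))/(12536 - sqrt(10205)) ≈ 66.738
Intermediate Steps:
f(H) = H**(3/2)
I(14) + (-9734 + f(68))/(-12536 + sqrt(9406 + 799)) = 66 + (-9734 + 68**(3/2))/(-12536 + sqrt(9406 + 799)) = 66 + (-9734 + 136*sqrt(17))/(-12536 + sqrt(10205))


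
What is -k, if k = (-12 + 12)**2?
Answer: 0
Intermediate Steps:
k = 0 (k = 0**2 = 0)
-k = -1*0 = 0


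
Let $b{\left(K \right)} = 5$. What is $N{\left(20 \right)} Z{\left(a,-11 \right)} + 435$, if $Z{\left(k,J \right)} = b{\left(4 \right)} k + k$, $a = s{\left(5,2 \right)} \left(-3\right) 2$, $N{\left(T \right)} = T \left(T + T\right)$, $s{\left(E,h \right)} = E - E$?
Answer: $435$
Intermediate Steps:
$s{\left(E,h \right)} = 0$
$N{\left(T \right)} = 2 T^{2}$ ($N{\left(T \right)} = T 2 T = 2 T^{2}$)
$a = 0$ ($a = 0 \left(-3\right) 2 = 0 \cdot 2 = 0$)
$Z{\left(k,J \right)} = 6 k$ ($Z{\left(k,J \right)} = 5 k + k = 6 k$)
$N{\left(20 \right)} Z{\left(a,-11 \right)} + 435 = 2 \cdot 20^{2} \cdot 6 \cdot 0 + 435 = 2 \cdot 400 \cdot 0 + 435 = 800 \cdot 0 + 435 = 0 + 435 = 435$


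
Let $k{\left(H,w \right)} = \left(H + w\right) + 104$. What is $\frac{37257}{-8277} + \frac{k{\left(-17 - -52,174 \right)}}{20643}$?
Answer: $- \frac{255501850}{56954037} \approx -4.4861$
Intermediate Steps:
$k{\left(H,w \right)} = 104 + H + w$
$\frac{37257}{-8277} + \frac{k{\left(-17 - -52,174 \right)}}{20643} = \frac{37257}{-8277} + \frac{104 - -35 + 174}{20643} = 37257 \left(- \frac{1}{8277}\right) + \left(104 + \left(-17 + 52\right) + 174\right) \frac{1}{20643} = - \frac{12419}{2759} + \left(104 + 35 + 174\right) \frac{1}{20643} = - \frac{12419}{2759} + 313 \cdot \frac{1}{20643} = - \frac{12419}{2759} + \frac{313}{20643} = - \frac{255501850}{56954037}$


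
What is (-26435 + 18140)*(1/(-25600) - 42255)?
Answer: 1794586753659/5120 ≈ 3.5050e+8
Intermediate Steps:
(-26435 + 18140)*(1/(-25600) - 42255) = -8295*(-1/25600 - 42255) = -8295*(-1081728001/25600) = 1794586753659/5120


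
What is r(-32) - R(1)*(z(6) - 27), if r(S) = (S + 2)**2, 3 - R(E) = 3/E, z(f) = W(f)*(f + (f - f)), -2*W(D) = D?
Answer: 900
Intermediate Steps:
W(D) = -D/2
z(f) = -f**2/2 (z(f) = (-f/2)*(f + (f - f)) = (-f/2)*(f + 0) = (-f/2)*f = -f**2/2)
R(E) = 3 - 3/E
r(S) = (2 + S)**2
r(-32) - R(1)*(z(6) - 27) = (2 - 32)**2 - (3 - 3/1)*(-1/2*6**2 - 27) = (-30)**2 - (3 - 3*1)*(-1/2*36 - 27) = 900 - (3 - 3)*(-18 - 27) = 900 - 0*(-45) = 900 - 1*0 = 900 + 0 = 900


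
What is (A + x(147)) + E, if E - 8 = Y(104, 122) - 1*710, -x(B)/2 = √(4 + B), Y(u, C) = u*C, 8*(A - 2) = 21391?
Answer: 117295/8 - 2*√151 ≈ 14637.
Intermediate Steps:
A = 21407/8 (A = 2 + (⅛)*21391 = 2 + 21391/8 = 21407/8 ≈ 2675.9)
Y(u, C) = C*u
x(B) = -2*√(4 + B)
E = 11986 (E = 8 + (122*104 - 1*710) = 8 + (12688 - 710) = 8 + 11978 = 11986)
(A + x(147)) + E = (21407/8 - 2*√(4 + 147)) + 11986 = (21407/8 - 2*√151) + 11986 = 117295/8 - 2*√151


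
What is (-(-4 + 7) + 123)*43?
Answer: 5160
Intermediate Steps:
(-(-4 + 7) + 123)*43 = (-1*3 + 123)*43 = (-3 + 123)*43 = 120*43 = 5160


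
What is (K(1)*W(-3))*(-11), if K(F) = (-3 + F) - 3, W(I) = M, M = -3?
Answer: -165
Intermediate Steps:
W(I) = -3
K(F) = -6 + F
(K(1)*W(-3))*(-11) = ((-6 + 1)*(-3))*(-11) = -5*(-3)*(-11) = 15*(-11) = -165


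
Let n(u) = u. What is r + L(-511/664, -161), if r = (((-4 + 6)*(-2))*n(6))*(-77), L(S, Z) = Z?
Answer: 1687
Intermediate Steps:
r = 1848 (r = (((-4 + 6)*(-2))*6)*(-77) = ((2*(-2))*6)*(-77) = -4*6*(-77) = -24*(-77) = 1848)
r + L(-511/664, -161) = 1848 - 161 = 1687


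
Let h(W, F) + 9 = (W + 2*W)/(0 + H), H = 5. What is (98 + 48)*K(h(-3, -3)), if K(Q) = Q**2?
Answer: 425736/25 ≈ 17029.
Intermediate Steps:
h(W, F) = -9 + 3*W/5 (h(W, F) = -9 + (W + 2*W)/(0 + 5) = -9 + (3*W)/5 = -9 + (3*W)*(1/5) = -9 + 3*W/5)
(98 + 48)*K(h(-3, -3)) = (98 + 48)*(-9 + (3/5)*(-3))**2 = 146*(-9 - 9/5)**2 = 146*(-54/5)**2 = 146*(2916/25) = 425736/25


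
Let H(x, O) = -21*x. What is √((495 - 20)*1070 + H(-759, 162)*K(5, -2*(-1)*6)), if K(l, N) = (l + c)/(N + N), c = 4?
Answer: √8227634/4 ≈ 717.10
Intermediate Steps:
K(l, N) = (4 + l)/(2*N) (K(l, N) = (l + 4)/(N + N) = (4 + l)/((2*N)) = (4 + l)*(1/(2*N)) = (4 + l)/(2*N))
√((495 - 20)*1070 + H(-759, 162)*K(5, -2*(-1)*6)) = √((495 - 20)*1070 + (-21*(-759))*((4 + 5)/(2*((-2*(-1)*6))))) = √(475*1070 + 15939*((½)*9/(2*6))) = √(508250 + 15939*((½)*9/12)) = √(508250 + 15939*((½)*(1/12)*9)) = √(508250 + 15939*(3/8)) = √(508250 + 47817/8) = √(4113817/8) = √8227634/4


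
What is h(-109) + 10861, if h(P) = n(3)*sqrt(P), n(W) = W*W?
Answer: 10861 + 9*I*sqrt(109) ≈ 10861.0 + 93.963*I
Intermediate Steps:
n(W) = W**2
h(P) = 9*sqrt(P) (h(P) = 3**2*sqrt(P) = 9*sqrt(P))
h(-109) + 10861 = 9*sqrt(-109) + 10861 = 9*(I*sqrt(109)) + 10861 = 9*I*sqrt(109) + 10861 = 10861 + 9*I*sqrt(109)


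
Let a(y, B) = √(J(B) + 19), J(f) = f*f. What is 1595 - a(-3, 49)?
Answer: 1595 - 22*√5 ≈ 1545.8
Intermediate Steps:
J(f) = f²
a(y, B) = √(19 + B²) (a(y, B) = √(B² + 19) = √(19 + B²))
1595 - a(-3, 49) = 1595 - √(19 + 49²) = 1595 - √(19 + 2401) = 1595 - √2420 = 1595 - 22*√5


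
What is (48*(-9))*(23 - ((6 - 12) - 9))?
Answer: -16416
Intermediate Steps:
(48*(-9))*(23 - ((6 - 12) - 9)) = -432*(23 - (-6 - 9)) = -432*(23 - 1*(-15)) = -432*(23 + 15) = -432*38 = -16416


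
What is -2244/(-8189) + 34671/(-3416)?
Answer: -39465045/3996232 ≈ -9.8756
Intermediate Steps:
-2244/(-8189) + 34671/(-3416) = -2244*(-1/8189) + 34671*(-1/3416) = 2244/8189 - 4953/488 = -39465045/3996232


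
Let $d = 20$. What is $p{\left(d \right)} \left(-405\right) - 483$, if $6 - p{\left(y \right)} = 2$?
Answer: $-2103$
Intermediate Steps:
$p{\left(y \right)} = 4$ ($p{\left(y \right)} = 6 - 2 = 4$)
$p{\left(d \right)} \left(-405\right) - 483 = 4 \left(-405\right) - 483 = -1620 - 483 = -2103$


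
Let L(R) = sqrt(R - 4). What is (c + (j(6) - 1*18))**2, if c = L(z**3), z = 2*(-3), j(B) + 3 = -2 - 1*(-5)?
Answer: 104 - 72*I*sqrt(55) ≈ 104.0 - 533.97*I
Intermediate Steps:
j(B) = 0 (j(B) = -3 + (-2 - 1*(-5)) = -3 + (-2 + 5) = -3 + 3 = 0)
z = -6
L(R) = sqrt(-4 + R)
c = 2*I*sqrt(55) (c = sqrt(-4 + (-6)**3) = sqrt(-4 - 216) = sqrt(-220) = 2*I*sqrt(55) ≈ 14.832*I)
(c + (j(6) - 1*18))**2 = (2*I*sqrt(55) + (0 - 1*18))**2 = (2*I*sqrt(55) + (0 - 18))**2 = (2*I*sqrt(55) - 18)**2 = (-18 + 2*I*sqrt(55))**2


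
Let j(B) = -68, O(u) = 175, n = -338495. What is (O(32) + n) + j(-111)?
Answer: -338388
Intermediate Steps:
(O(32) + n) + j(-111) = (175 - 338495) - 68 = -338320 - 68 = -338388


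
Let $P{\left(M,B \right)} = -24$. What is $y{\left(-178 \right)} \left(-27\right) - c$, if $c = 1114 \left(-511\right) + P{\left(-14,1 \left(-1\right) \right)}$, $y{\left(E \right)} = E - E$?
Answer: $569278$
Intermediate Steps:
$y{\left(E \right)} = 0$
$c = -569278$ ($c = 1114 \left(-511\right) - 24 = -569254 - 24 = -569278$)
$y{\left(-178 \right)} \left(-27\right) - c = 0 \left(-27\right) - -569278 = 0 + 569278 = 569278$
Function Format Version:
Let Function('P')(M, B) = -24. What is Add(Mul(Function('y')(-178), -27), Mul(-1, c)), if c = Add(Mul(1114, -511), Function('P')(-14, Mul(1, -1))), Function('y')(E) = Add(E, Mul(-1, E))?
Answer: 569278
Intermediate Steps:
Function('y')(E) = 0
c = -569278 (c = Add(Mul(1114, -511), -24) = Add(-569254, -24) = -569278)
Add(Mul(Function('y')(-178), -27), Mul(-1, c)) = Add(Mul(0, -27), Mul(-1, -569278)) = Add(0, 569278) = 569278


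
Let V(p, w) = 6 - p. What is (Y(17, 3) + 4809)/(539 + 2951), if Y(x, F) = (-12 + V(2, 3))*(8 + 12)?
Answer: 4649/3490 ≈ 1.3321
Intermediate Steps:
Y(x, F) = -160 (Y(x, F) = (-12 + (6 - 1*2))*(8 + 12) = (-12 + (6 - 2))*20 = (-12 + 4)*20 = -8*20 = -160)
(Y(17, 3) + 4809)/(539 + 2951) = (-160 + 4809)/(539 + 2951) = 4649/3490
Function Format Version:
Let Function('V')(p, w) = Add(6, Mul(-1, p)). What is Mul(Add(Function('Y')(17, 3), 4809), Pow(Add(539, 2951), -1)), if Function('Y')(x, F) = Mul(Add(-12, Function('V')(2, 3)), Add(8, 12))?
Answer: Rational(4649, 3490) ≈ 1.3321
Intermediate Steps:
Function('Y')(x, F) = -160 (Function('Y')(x, F) = Mul(Add(-12, Add(6, Mul(-1, 2))), Add(8, 12)) = Mul(Add(-12, Add(6, -2)), 20) = Mul(Add(-12, 4), 20) = Mul(-8, 20) = -160)
Mul(Add(Function('Y')(17, 3), 4809), Pow(Add(539, 2951), -1)) = Mul(Add(-160, 4809), Pow(Add(539, 2951), -1)) = Mul(4649, Pow(3490, -1)) = Mul(4649, Rational(1, 3490)) = Rational(4649, 3490)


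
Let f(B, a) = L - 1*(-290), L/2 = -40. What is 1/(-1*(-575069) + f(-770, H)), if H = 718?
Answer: 1/575279 ≈ 1.7383e-6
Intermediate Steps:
L = -80 (L = 2*(-40) = -80)
f(B, a) = 210 (f(B, a) = -80 - 1*(-290) = -80 + 290 = 210)
1/(-1*(-575069) + f(-770, H)) = 1/(-1*(-575069) + 210) = 1/(575069 + 210) = 1/575279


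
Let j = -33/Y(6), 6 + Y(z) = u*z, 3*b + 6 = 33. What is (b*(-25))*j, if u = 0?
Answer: -2475/2 ≈ -1237.5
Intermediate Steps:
b = 9 (b = -2 + (1/3)*33 = -2 + 11 = 9)
Y(z) = -6 (Y(z) = -6 + 0*z = -6 + 0 = -6)
j = 11/2 (j = -33/(-6) = -33*(-1/6) = 11/2 ≈ 5.5000)
(b*(-25))*j = (9*(-25))*(11/2) = -225*11/2 = -2475/2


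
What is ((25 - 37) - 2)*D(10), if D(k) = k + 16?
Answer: -364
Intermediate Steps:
D(k) = 16 + k
((25 - 37) - 2)*D(10) = ((25 - 37) - 2)*(16 + 10) = (-12 - 2)*26 = -14*26 = -364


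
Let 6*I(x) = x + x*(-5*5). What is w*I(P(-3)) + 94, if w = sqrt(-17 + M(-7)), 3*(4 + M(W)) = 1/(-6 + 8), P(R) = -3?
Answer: 94 + 10*I*sqrt(30) ≈ 94.0 + 54.772*I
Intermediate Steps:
M(W) = -23/6 (M(W) = -4 + 1/(3*(-6 + 8)) = -4 + (1/3)/2 = -4 + (1/3)*(1/2) = -4 + 1/6 = -23/6)
I(x) = -4*x (I(x) = (x + x*(-5*5))/6 = (x + x*(-25))/6 = (x - 25*x)/6 = (-24*x)/6 = -4*x)
w = 5*I*sqrt(30)/6 (w = sqrt(-17 - 23/6) = sqrt(-125/6) = 5*I*sqrt(30)/6 ≈ 4.5644*I)
w*I(P(-3)) + 94 = (5*I*sqrt(30)/6)*(-4*(-3)) + 94 = (5*I*sqrt(30)/6)*12 + 94 = 10*I*sqrt(30) + 94 = 94 + 10*I*sqrt(30)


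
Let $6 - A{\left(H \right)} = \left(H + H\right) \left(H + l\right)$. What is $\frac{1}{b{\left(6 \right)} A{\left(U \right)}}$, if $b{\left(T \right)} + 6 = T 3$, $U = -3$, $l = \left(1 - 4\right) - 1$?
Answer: $- \frac{1}{432} \approx -0.0023148$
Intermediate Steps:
$l = -4$ ($l = -3 - 1 = -4$)
$A{\left(H \right)} = 6 - 2 H \left(-4 + H\right)$ ($A{\left(H \right)} = 6 - \left(H + H\right) \left(H - 4\right) = 6 - 2 H \left(-4 + H\right)$)
$b{\left(T \right)} = -6 + 3 T$ ($b{\left(T \right)} = -6 + T 3 = -6 + 3 T$)
$\frac{1}{b{\left(6 \right)} A{\left(U \right)}} = \frac{1}{\left(-6 + 3 \cdot 6\right) \left(6 - 2 \left(-3\right)^{2} + 8 \left(-3\right)\right)} = \frac{1}{\left(-6 + 18\right) \left(6 - 18 - 24\right)} = \frac{1}{12 \left(6 - 18 - 24\right)} = \frac{1}{12 \left(-36\right)} = \frac{1}{-432} = - \frac{1}{432}$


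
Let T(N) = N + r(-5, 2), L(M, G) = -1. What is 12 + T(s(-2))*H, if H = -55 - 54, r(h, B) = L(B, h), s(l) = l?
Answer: 339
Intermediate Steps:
r(h, B) = -1
H = -109
T(N) = -1 + N (T(N) = N - 1 = -1 + N)
12 + T(s(-2))*H = 12 + (-1 - 2)*(-109) = 12 - 3*(-109) = 12 + 327 = 339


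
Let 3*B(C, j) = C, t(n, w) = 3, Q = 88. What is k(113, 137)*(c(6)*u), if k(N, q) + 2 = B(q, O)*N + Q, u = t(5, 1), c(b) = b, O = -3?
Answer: 94434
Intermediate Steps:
B(C, j) = C/3
u = 3
k(N, q) = 86 + N*q/3 (k(N, q) = -2 + ((q/3)*N + 88) = -2 + (N*q/3 + 88) = -2 + (88 + N*q/3) = 86 + N*q/3)
k(113, 137)*(c(6)*u) = (86 + (⅓)*113*137)*(6*3) = (86 + 15481/3)*18 = (15739/3)*18 = 94434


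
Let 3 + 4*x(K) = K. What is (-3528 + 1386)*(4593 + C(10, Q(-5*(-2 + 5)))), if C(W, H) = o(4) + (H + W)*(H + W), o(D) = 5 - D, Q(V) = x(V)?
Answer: -19810287/2 ≈ -9.9051e+6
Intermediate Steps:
x(K) = -¾ + K/4
Q(V) = -¾ + V/4
C(W, H) = 1 + (H + W)² (C(W, H) = (5 - 1*4) + (H + W)*(H + W) = (5 - 4) + (H + W)² = 1 + (H + W)²)
(-3528 + 1386)*(4593 + C(10, Q(-5*(-2 + 5)))) = (-3528 + 1386)*(4593 + (1 + ((-¾ + (-5*(-2 + 5))/4) + 10)²)) = -2142*(4593 + (1 + ((-¾ + (-5*3)/4) + 10)²)) = -2142*(4593 + (1 + ((-¾ + (¼)*(-15)) + 10)²)) = -2142*(4593 + (1 + ((-¾ - 15/4) + 10)²)) = -2142*(4593 + (1 + (-9/2 + 10)²)) = -2142*(4593 + (1 + (11/2)²)) = -2142*(4593 + (1 + 121/4)) = -2142*(4593 + 125/4) = -2142*18497/4 = -19810287/2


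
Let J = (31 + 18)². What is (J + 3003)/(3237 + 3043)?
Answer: 1351/1570 ≈ 0.86051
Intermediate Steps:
J = 2401 (J = 49² = 2401)
(J + 3003)/(3237 + 3043) = (2401 + 3003)/(3237 + 3043) = 5404/6280 = 5404*(1/6280) = 1351/1570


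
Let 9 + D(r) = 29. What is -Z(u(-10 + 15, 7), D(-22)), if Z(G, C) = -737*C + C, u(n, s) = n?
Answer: 14720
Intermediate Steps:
D(r) = 20 (D(r) = -9 + 29 = 20)
Z(G, C) = -736*C
-Z(u(-10 + 15, 7), D(-22)) = -(-736)*20 = -1*(-14720) = 14720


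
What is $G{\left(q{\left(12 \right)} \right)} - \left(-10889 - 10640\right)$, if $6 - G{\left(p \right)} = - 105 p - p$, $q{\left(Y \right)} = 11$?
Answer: $22701$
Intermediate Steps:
$G{\left(p \right)} = 6 + 106 p$ ($G{\left(p \right)} = 6 - \left(- 105 p - p\right) = 6 - - 106 p = 6 + 106 p$)
$G{\left(q{\left(12 \right)} \right)} - \left(-10889 - 10640\right) = \left(6 + 106 \cdot 11\right) - \left(-10889 - 10640\right) = \left(6 + 1166\right) - \left(-10889 - 10640\right) = 1172 - -21529 = 1172 + 21529 = 22701$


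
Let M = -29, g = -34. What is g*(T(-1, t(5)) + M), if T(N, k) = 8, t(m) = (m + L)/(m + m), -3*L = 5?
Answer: 714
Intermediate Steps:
L = -5/3 (L = -1/3*5 = -5/3 ≈ -1.6667)
t(m) = (-5/3 + m)/(2*m) (t(m) = (m - 5/3)/(m + m) = (-5/3 + m)/((2*m)) = (-5/3 + m)*(1/(2*m)) = (-5/3 + m)/(2*m))
g*(T(-1, t(5)) + M) = -34*(8 - 29) = -34*(-21) = 714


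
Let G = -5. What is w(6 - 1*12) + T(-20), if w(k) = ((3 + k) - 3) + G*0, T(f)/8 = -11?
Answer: -94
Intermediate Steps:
T(f) = -88 (T(f) = 8*(-11) = -88)
w(k) = k (w(k) = ((3 + k) - 3) - 5*0 = k + 0 = k)
w(6 - 1*12) + T(-20) = (6 - 1*12) - 88 = (6 - 12) - 88 = -6 - 88 = -94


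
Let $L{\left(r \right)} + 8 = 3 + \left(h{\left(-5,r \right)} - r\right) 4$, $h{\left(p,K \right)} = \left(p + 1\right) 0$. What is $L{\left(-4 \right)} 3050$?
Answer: $33550$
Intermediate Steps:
$h{\left(p,K \right)} = 0$ ($h{\left(p,K \right)} = \left(1 + p\right) 0 = 0$)
$L{\left(r \right)} = -5 - 4 r$ ($L{\left(r \right)} = -8 + \left(3 + \left(0 - r\right) 4\right) = -8 + \left(3 + - r 4\right) = -8 - \left(-3 + 4 r\right) = -5 - 4 r$)
$L{\left(-4 \right)} 3050 = \left(-5 - -16\right) 3050 = \left(-5 + 16\right) 3050 = 11 \cdot 3050 = 33550$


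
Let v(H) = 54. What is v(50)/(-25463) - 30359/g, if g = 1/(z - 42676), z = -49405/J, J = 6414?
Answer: 211635283316792017/163319682 ≈ 1.2958e+9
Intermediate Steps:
z = -49405/6414 ≈ -7.7027
g = -6414/273773269 (g = 1/(-49405/6414 - 42676) = 1/(-273773269/6414) = -6414/273773269 ≈ -2.3428e-5)
v(50)/(-25463) - 30359/g = 54/(-25463) - 30359/(-6414/273773269) = 54*(-1/25463) - 30359*(-273773269/6414) = -54/25463 + 8311482673571/6414 = 211635283316792017/163319682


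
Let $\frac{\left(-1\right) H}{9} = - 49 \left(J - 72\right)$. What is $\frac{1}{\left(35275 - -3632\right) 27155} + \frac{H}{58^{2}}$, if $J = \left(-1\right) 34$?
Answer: $- \frac{24694032258523}{1777065941970} \approx -13.896$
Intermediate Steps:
$J = -34$
$H = -46746$ ($H = - 9 \left(- 49 \left(-34 - 72\right)\right) = - 9 \left(\left(-49\right) \left(-106\right)\right) = \left(-9\right) 5194 = -46746$)
$\frac{1}{\left(35275 - -3632\right) 27155} + \frac{H}{58^{2}} = \frac{1}{\left(35275 - -3632\right) 27155} - \frac{46746}{58^{2}} = \frac{1}{35275 + \left(-34 + 3666\right)} \frac{1}{27155} - \frac{46746}{3364} = \frac{1}{35275 + 3632} \cdot \frac{1}{27155} - \frac{23373}{1682} = \frac{1}{38907} \cdot \frac{1}{27155} - \frac{23373}{1682} = \frac{1}{1056519585} - \frac{23373}{1682} = - \frac{24694032258523}{1777065941970}$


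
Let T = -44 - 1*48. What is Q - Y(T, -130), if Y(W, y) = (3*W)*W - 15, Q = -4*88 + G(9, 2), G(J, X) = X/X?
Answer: -25728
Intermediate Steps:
T = -92 (T = -44 - 48 = -92)
G(J, X) = 1
Q = -351 (Q = -4*88 + 1 = -352 + 1 = -351)
Y(W, y) = -15 + 3*W² (Y(W, y) = 3*W² - 15 = -15 + 3*W²)
Q - Y(T, -130) = -351 - (-15 + 3*(-92)²) = -351 - (-15 + 3*8464) = -351 - (-15 + 25392) = -351 - 1*25377 = -351 - 25377 = -25728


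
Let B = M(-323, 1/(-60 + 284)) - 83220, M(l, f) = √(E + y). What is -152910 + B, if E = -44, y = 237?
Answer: -236130 + √193 ≈ -2.3612e+5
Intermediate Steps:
M(l, f) = √193 (M(l, f) = √(-44 + 237) = √193)
B = -83220 + √193 (B = √193 - 83220 = -83220 + √193 ≈ -83206.)
-152910 + B = -152910 + (-83220 + √193) = -236130 + √193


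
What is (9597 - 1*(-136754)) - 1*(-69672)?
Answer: 216023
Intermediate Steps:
(9597 - 1*(-136754)) - 1*(-69672) = (9597 + 136754) + 69672 = 146351 + 69672 = 216023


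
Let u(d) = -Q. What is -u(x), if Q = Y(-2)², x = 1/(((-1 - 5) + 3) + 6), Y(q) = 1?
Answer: 1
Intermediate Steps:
x = ⅓ (x = 1/((-6 + 3) + 6) = 1/(-3 + 6) = 1/3 = ⅓ ≈ 0.33333)
Q = 1 (Q = 1² = 1)
u(d) = -1 (u(d) = -1*1 = -1)
-u(x) = -1*(-1) = 1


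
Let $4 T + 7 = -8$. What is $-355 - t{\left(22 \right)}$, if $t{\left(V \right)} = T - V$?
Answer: $- \frac{1317}{4} \approx -329.25$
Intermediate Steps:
$T = - \frac{15}{4}$ ($T = - \frac{7}{4} + \frac{1}{4} \left(-8\right) = - \frac{7}{4} - 2 = - \frac{15}{4} \approx -3.75$)
$t{\left(V \right)} = - \frac{15}{4} - V$
$-355 - t{\left(22 \right)} = -355 - \left(- \frac{15}{4} - 22\right) = -355 - - \frac{103}{4} = -355 + \frac{103}{4} = - \frac{1317}{4}$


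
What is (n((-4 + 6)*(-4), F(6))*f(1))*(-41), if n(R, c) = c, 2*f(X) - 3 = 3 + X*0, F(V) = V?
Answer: -738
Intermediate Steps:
f(X) = 3 (f(X) = 3/2 + (3 + X*0)/2 = 3/2 + (3 + 0)/2 = 3/2 + (½)*3 = 3/2 + 3/2 = 3)
(n((-4 + 6)*(-4), F(6))*f(1))*(-41) = (6*3)*(-41) = 18*(-41) = -738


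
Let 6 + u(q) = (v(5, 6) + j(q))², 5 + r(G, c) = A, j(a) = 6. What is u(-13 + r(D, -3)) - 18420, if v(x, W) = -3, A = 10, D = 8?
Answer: -18417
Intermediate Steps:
r(G, c) = 5 (r(G, c) = -5 + 10 = 5)
u(q) = 3 (u(q) = -6 + (-3 + 6)² = -6 + 3² = -6 + 9 = 3)
u(-13 + r(D, -3)) - 18420 = 3 - 18420 = -18417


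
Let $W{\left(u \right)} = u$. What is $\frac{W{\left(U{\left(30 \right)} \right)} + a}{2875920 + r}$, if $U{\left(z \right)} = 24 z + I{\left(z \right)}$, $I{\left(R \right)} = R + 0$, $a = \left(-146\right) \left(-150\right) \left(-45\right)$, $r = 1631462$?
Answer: $- \frac{492375}{2253691} \approx -0.21847$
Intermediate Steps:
$a = -985500$ ($a = 21900 \left(-45\right) = -985500$)
$I{\left(R \right)} = R$
$U{\left(z \right)} = 25 z$ ($U{\left(z \right)} = 24 z + z = 25 z$)
$\frac{W{\left(U{\left(30 \right)} \right)} + a}{2875920 + r} = \frac{25 \cdot 30 - 985500}{2875920 + 1631462} = \frac{750 - 985500}{4507382} = \left(-984750\right) \frac{1}{4507382} = - \frac{492375}{2253691}$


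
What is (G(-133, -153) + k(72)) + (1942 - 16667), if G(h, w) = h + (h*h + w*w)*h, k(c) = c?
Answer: -5480820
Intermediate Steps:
G(h, w) = h + h*(h**2 + w**2) (G(h, w) = h + (h**2 + w**2)*h = h + h*(h**2 + w**2))
(G(-133, -153) + k(72)) + (1942 - 16667) = (-133*(1 + (-133)**2 + (-153)**2) + 72) + (1942 - 16667) = (-133*(1 + 17689 + 23409) + 72) - 14725 = (-133*41099 + 72) - 14725 = (-5466167 + 72) - 14725 = -5466095 - 14725 = -5480820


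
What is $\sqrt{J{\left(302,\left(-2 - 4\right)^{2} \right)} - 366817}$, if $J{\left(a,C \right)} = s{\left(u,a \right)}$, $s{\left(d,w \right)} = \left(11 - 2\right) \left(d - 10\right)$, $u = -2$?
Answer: $5 i \sqrt{14677} \approx 605.74 i$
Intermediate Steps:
$s{\left(d,w \right)} = -90 + 9 d$ ($s{\left(d,w \right)} = 9 \left(-10 + d\right) = -90 + 9 d$)
$J{\left(a,C \right)} = -108$ ($J{\left(a,C \right)} = -90 + 9 \left(-2\right) = -90 - 18 = -108$)
$\sqrt{J{\left(302,\left(-2 - 4\right)^{2} \right)} - 366817} = \sqrt{-108 - 366817} = \sqrt{-366925} = 5 i \sqrt{14677}$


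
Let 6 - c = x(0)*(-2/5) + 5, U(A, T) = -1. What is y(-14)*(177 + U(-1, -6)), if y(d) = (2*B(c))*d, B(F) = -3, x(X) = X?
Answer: 14784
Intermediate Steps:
c = 1 (c = 6 - (0*(-2/5) + 5) = 6 - (0*(-2*⅕) + 5) = 6 - (0*(-⅖) + 5) = 6 - (0 + 5) = 6 - 1*5 = 6 - 5 = 1)
y(d) = -6*d (y(d) = (2*(-3))*d = -6*d)
y(-14)*(177 + U(-1, -6)) = (-6*(-14))*(177 - 1) = 84*176 = 14784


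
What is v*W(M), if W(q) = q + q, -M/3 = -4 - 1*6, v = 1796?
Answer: 107760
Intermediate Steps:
M = 30 (M = -3*(-4 - 1*6) = -3*(-4 - 6) = -3*(-10) = 30)
W(q) = 2*q
v*W(M) = 1796*(2*30) = 1796*60 = 107760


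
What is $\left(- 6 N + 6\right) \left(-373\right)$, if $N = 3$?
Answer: $4476$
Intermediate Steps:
$\left(- 6 N + 6\right) \left(-373\right) = \left(\left(-6\right) 3 + 6\right) \left(-373\right) = \left(-18 + 6\right) \left(-373\right) = \left(-12\right) \left(-373\right) = 4476$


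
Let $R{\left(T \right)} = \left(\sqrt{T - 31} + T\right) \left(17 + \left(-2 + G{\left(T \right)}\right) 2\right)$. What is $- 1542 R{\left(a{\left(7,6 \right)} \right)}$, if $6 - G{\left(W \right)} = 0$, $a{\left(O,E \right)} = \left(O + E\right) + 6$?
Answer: $-732450 - 77100 i \sqrt{3} \approx -7.3245 \cdot 10^{5} - 1.3354 \cdot 10^{5} i$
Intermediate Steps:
$a{\left(O,E \right)} = 6 + E + O$ ($a{\left(O,E \right)} = \left(E + O\right) + 6 = 6 + E + O$)
$G{\left(W \right)} = 6$ ($G{\left(W \right)} = 6 - 0 = 6 + 0 = 6$)
$R{\left(T \right)} = 25 T + 25 \sqrt{-31 + T}$ ($R{\left(T \right)} = \left(\sqrt{T - 31} + T\right) \left(17 + \left(-2 + 6\right) 2\right) = \left(\sqrt{-31 + T} + T\right) \left(17 + 4 \cdot 2\right) = \left(T + \sqrt{-31 + T}\right) \left(17 + 8\right) = \left(T + \sqrt{-31 + T}\right) 25 = 25 T + 25 \sqrt{-31 + T}$)
$- 1542 R{\left(a{\left(7,6 \right)} \right)} = - 1542 \left(25 \left(6 + 6 + 7\right) + 25 \sqrt{-31 + \left(6 + 6 + 7\right)}\right) = - 1542 \left(25 \cdot 19 + 25 \sqrt{-31 + 19}\right) = - 1542 \left(475 + 25 \sqrt{-12}\right) = - 1542 \left(475 + 25 \cdot 2 i \sqrt{3}\right) = - 1542 \left(475 + 50 i \sqrt{3}\right) = -732450 - 77100 i \sqrt{3}$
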